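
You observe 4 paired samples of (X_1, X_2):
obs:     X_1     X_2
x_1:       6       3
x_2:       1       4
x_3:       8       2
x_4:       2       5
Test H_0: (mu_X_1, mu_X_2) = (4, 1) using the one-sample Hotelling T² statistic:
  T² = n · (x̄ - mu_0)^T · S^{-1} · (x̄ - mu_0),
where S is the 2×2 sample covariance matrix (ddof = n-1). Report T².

Step 1 — sample mean vector:
  mean(X_1) = (6 + 1 + 8 + 2) / 4 = 17/4 = 4.25
  mean(X_2) = (3 + 4 + 2 + 5) / 4 = 14/4 = 3.5
  x̄ = (4.25, 3.5),  deviation x̄ - mu_0 = (4.25, 3.5) - (4, 1) = (0.25, 2.5).

Step 2 — sample covariance matrix, S[i,j] = (1/(n-1)) · Σ_k (x_{k,i} - mean_i) · (x_{k,j} - mean_j), divisor n-1 = 3:
  S[X_1,X_1] = ((1.75)·(1.75) + (-3.25)·(-3.25) + (3.75)·(3.75) + (-2.25)·(-2.25)) / 3 = 32.75/3 = 10.9167
  S[X_1,X_2] = ((1.75)·(-0.5) + (-3.25)·(0.5) + (3.75)·(-1.5) + (-2.25)·(1.5)) / 3 = -11.5/3 = -3.8333
  S[X_2,X_2] = ((-0.5)·(-0.5) + (0.5)·(0.5) + (-1.5)·(-1.5) + (1.5)·(1.5)) / 3 = 5/3 = 1.6667
  S = [[10.9167, -3.8333],
 [-3.8333, 1.6667]].

Step 3 — invert S. det(S) = 10.9167·1.6667 - (-3.8333)² = 3.5.
  S^{-1} = (1/det) · [[d, -b], [-b, a]] = [[0.4762, 1.0952],
 [1.0952, 3.119]].

Step 4 — quadratic form (x̄ - mu_0)^T · S^{-1} · (x̄ - mu_0):
  S^{-1} · (x̄ - mu_0) = (2.8571, 8.0714),
  (x̄ - mu_0)^T · [...] = (0.25)·(2.8571) + (2.5)·(8.0714) = 20.8929.

Step 5 — scale by n: T² = 4 · 20.8929 = 83.5714.

T² ≈ 83.5714


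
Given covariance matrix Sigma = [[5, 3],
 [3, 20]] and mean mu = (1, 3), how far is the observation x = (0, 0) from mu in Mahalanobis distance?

Step 1 — centre the observation: (x - mu) = (-1, -3).

Step 2 — invert Sigma. det(Sigma) = 5·20 - (3)² = 91.
  Sigma^{-1} = (1/det) · [[d, -b], [-b, a]] = [[0.2198, -0.033],
 [-0.033, 0.0549]].

Step 3 — form the quadratic (x - mu)^T · Sigma^{-1} · (x - mu):
  Sigma^{-1} · (x - mu) = (-0.1209, -0.1319).
  (x - mu)^T · [Sigma^{-1} · (x - mu)] = (-1)·(-0.1209) + (-3)·(-0.1319) = 0.5165.

Step 4 — take square root: d = √(0.5165) ≈ 0.7187.

d(x, mu) = √(0.5165) ≈ 0.7187


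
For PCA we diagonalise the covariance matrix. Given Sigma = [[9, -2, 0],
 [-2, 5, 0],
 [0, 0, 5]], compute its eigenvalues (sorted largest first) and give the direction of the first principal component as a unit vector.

Step 1 — characteristic polynomial p(λ) = det(λI - Sigma) = λ³ - tr·λ² + c_1·λ - det, where tr = trace, c_1 = sum of the principal 2×2 minors, det = det(Sigma):
  tr = 9 + 5 + 5 = 19,
  c_1 = (9·5 - (-2)²) + (9·5 - (0)²) + (5·5 - (0)²) = 41 + 45 + 25 = 111,
  det = 9·(5·5 - (0)²) - (-2)·((-2)·5 - (0)·(0)) + (0)·((-2)·(0) - 5·(0)) = 9·(25) - (-2)·(-10) + (0)·(0) = 205.
  So p(λ) = λ³ - 19λ² + 111λ - 205.
Step 2 — look for an integer root (rational root theorem: any rational root is an integer divisor of 205). Testing λ = 5:
  p(5) = 125 - 475 + 555 - 205 = 0  ✓
  Dividing out (λ - 5): p(λ) = (λ - 5)(λ² - 14λ + 41).
Step 3 — remaining eigenvalues from the quadratic λ² - 14λ + 41 = 0:
  Δ = 14² - 4·41 = 196 - 164 = 32,  λ = (14 ± √32)/2 = (14 ± 5.6569)/2 ≈ 9.8284 or 4.1716.
  Sorted: λ_1 = 9.8284,  λ_2 = 5,  λ_3 = 4.1716  (check: sum = 19 = tr ✓).

Step 4 — unit eigenvector for λ_1 ≈ 9.8284: v spans the null space of (Sigma - λ_1 I), whose rows are
  r_1 = (-0.8284, -2, 0),  r_2 = (-2, -4.8284, 0),  r_3 = (0, 0, -4.8284).
  v is orthogonal to every row, so take v ∝ r_1 × r_3 = ((-2)·(-4.8284) - (0)·(0), (0)·(0) - (-0.8284)·(-4.8284), (-0.8284)·(0) - (-2)·(0)) ≈ (9.6569, -4, 0).
  Let u = (9.6569, -4, 0).
  ||u|| = √((9.6569)² + (-4)² + (0)²) = √(109.2548) ≈ 10.4525,  v_1 = u/||u|| ≈ (0.9239, -0.3827, 0) (||v_1|| = 1).

λ_1 = 9.8284,  λ_2 = 5,  λ_3 = 4.1716;  v_1 ≈ (0.9239, -0.3827, 0)


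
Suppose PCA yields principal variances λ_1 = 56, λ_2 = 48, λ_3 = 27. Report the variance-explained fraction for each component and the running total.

Step 1 — total variance = trace(Sigma) = Σ λ_i = 56 + 48 + 27 = 131.

Step 2 — fraction explained by component i = λ_i / Σ λ:
  PC1: 56/131 = 0.4275
  PC2: 48/131 = 0.3664
  PC3: 27/131 = 0.2061

Step 3 — cumulative fraction after k components = (λ_1 + ... + λ_k) / Σ λ:
  k = 1: 56/131 = 0.4275
  k = 2: (56 + 48)/131 = 104/131 = 0.7939
  k = 3: (56 + 48 + 27)/131 = 131/131 = 1

Summary (fraction, with percent):

explained: PC1 0.4275 (42.75%), PC2 0.3664 (36.64%), PC3 0.2061 (20.61%);  cumulative: 0.4275, 0.7939, 1


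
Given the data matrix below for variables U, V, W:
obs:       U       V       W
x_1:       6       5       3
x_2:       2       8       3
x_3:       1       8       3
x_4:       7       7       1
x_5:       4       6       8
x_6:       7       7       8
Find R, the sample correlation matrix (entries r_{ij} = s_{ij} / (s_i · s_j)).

Step 1 — column means:
  mean(U) = (6 + 2 + 1 + 7 + 4 + 7) / 6 = 27/6 = 4.5
  mean(V) = (5 + 8 + 8 + 7 + 6 + 7) / 6 = 41/6 = 6.8333
  mean(W) = (3 + 3 + 3 + 1 + 8 + 8) / 6 = 26/6 = 4.3333

Step 2 — sample variances and covariances s[i,j] = (1/(n-1)) · Σ_k (x_{k,i} - mean_i) · (x_{k,j} - mean_j), with n-1 = 5:
  s[U,U] = ((1.5)·(1.5) + (-2.5)·(-2.5) + (-3.5)·(-3.5) + (2.5)·(2.5) + (-0.5)·(-0.5) + (2.5)·(2.5)) / 5 = 33.5/5 = 6.7
  s[U,V] = ((1.5)·(-1.8333) + (-2.5)·(1.1667) + (-3.5)·(1.1667) + (2.5)·(0.1667) + (-0.5)·(-0.8333) + (2.5)·(0.1667)) / 5 = -8.5/5 = -1.7
  s[U,W] = ((1.5)·(-1.3333) + (-2.5)·(-1.3333) + (-3.5)·(-1.3333) + (2.5)·(-3.3333) + (-0.5)·(3.6667) + (2.5)·(3.6667)) / 5 = 5/5 = 1
  s[V,V] = ((-1.8333)·(-1.8333) + (1.1667)·(1.1667) + (1.1667)·(1.1667) + (0.1667)·(0.1667) + (-0.8333)·(-0.8333) + (0.1667)·(0.1667)) / 5 = 6.8333/5 = 1.3667
  s[V,W] = ((-1.8333)·(-1.3333) + (1.1667)·(-1.3333) + (1.1667)·(-1.3333) + (0.1667)·(-3.3333) + (-0.8333)·(3.6667) + (0.1667)·(3.6667)) / 5 = -3.6667/5 = -0.7333
  s[W,W] = ((-1.3333)·(-1.3333) + (-1.3333)·(-1.3333) + (-1.3333)·(-1.3333) + (-3.3333)·(-3.3333) + (3.6667)·(3.6667) + (3.6667)·(3.6667)) / 5 = 43.3333/5 = 8.6667
  Sample standard deviations s_i = √(s[i,i]):
  s(U) = √(6.7) = 2.5884
  s(V) = √(1.3667) = 1.169
  s(W) = √(8.6667) = 2.9439

Step 3 — r_{ij} = s_{ij} / (s_i · s_j):
  r[U,U] = 1 (diagonal).
  r[U,V] = -1.7 / (2.5884 · 1.169) = -1.7 / 3.026 = -0.5618
  r[U,W] = 1 / (2.5884 · 2.9439) = 1 / 7.6201 = 0.1312
  r[V,V] = 1 (diagonal).
  r[V,W] = -0.7333 / (1.169 · 2.9439) = -0.7333 / 3.4416 = -0.2131
  r[W,W] = 1 (diagonal).

R is symmetric with unit diagonal. Assembling:

R = [[1, -0.5618, 0.1312],
 [-0.5618, 1, -0.2131],
 [0.1312, -0.2131, 1]]


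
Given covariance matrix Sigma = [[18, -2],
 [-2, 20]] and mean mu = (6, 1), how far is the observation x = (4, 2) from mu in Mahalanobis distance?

Step 1 — centre the observation: (x - mu) = (-2, 1).

Step 2 — invert Sigma. det(Sigma) = 18·20 - (-2)² = 356.
  Sigma^{-1} = (1/det) · [[d, -b], [-b, a]] = [[0.0562, 0.0056],
 [0.0056, 0.0506]].

Step 3 — form the quadratic (x - mu)^T · Sigma^{-1} · (x - mu):
  Sigma^{-1} · (x - mu) = (-0.1067, 0.0393).
  (x - mu)^T · [Sigma^{-1} · (x - mu)] = (-2)·(-0.1067) + (1)·(0.0393) = 0.2528.

Step 4 — take square root: d = √(0.2528) ≈ 0.5028.

d(x, mu) = √(0.2528) ≈ 0.5028


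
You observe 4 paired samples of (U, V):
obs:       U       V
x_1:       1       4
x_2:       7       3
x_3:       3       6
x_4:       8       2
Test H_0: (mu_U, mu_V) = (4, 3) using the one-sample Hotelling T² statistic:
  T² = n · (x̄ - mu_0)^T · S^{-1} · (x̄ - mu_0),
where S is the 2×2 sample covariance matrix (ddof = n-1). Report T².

Step 1 — sample mean vector:
  mean(U) = (1 + 7 + 3 + 8) / 4 = 19/4 = 4.75
  mean(V) = (4 + 3 + 6 + 2) / 4 = 15/4 = 3.75
  x̄ = (4.75, 3.75),  deviation x̄ - mu_0 = (4.75, 3.75) - (4, 3) = (0.75, 0.75).

Step 2 — sample covariance matrix, S[i,j] = (1/(n-1)) · Σ_k (x_{k,i} - mean_i) · (x_{k,j} - mean_j), divisor n-1 = 3:
  S[U,U] = ((-3.75)·(-3.75) + (2.25)·(2.25) + (-1.75)·(-1.75) + (3.25)·(3.25)) / 3 = 32.75/3 = 10.9167
  S[U,V] = ((-3.75)·(0.25) + (2.25)·(-0.75) + (-1.75)·(2.25) + (3.25)·(-1.75)) / 3 = -12.25/3 = -4.0833
  S[V,V] = ((0.25)·(0.25) + (-0.75)·(-0.75) + (2.25)·(2.25) + (-1.75)·(-1.75)) / 3 = 8.75/3 = 2.9167
  S = [[10.9167, -4.0833],
 [-4.0833, 2.9167]].

Step 3 — invert S. det(S) = 10.9167·2.9167 - (-4.0833)² = 15.1667.
  S^{-1} = (1/det) · [[d, -b], [-b, a]] = [[0.1923, 0.2692],
 [0.2692, 0.7198]].

Step 4 — quadratic form (x̄ - mu_0)^T · S^{-1} · (x̄ - mu_0):
  S^{-1} · (x̄ - mu_0) = (0.3462, 0.7418),
  (x̄ - mu_0)^T · [...] = (0.75)·(0.3462) + (0.75)·(0.7418) = 0.8159.

Step 5 — scale by n: T² = 4 · 0.8159 = 3.2637.

T² ≈ 3.2637


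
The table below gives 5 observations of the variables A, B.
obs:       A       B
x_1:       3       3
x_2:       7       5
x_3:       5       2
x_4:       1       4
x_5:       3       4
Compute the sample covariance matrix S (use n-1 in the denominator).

Step 1 — column means:
  mean(A) = (3 + 7 + 5 + 1 + 3) / 5 = 19/5 = 3.8
  mean(B) = (3 + 5 + 2 + 4 + 4) / 5 = 18/5 = 3.6

Step 2 — sample covariance S[i,j] = (1/(n-1)) · Σ_k (x_{k,i} - mean_i) · (x_{k,j} - mean_j), with n-1 = 4.
  S[A,A] = ((-0.8)·(-0.8) + (3.2)·(3.2) + (1.2)·(1.2) + (-2.8)·(-2.8) + (-0.8)·(-0.8)) / 4 = 20.8/4 = 5.2
  S[A,B] = ((-0.8)·(-0.6) + (3.2)·(1.4) + (1.2)·(-1.6) + (-2.8)·(0.4) + (-0.8)·(0.4)) / 4 = 1.6/4 = 0.4
  S[B,B] = ((-0.6)·(-0.6) + (1.4)·(1.4) + (-1.6)·(-1.6) + (0.4)·(0.4) + (0.4)·(0.4)) / 4 = 5.2/4 = 1.3

S is symmetric (S[j,i] = S[i,j]). Assembling:

S = [[5.2, 0.4],
 [0.4, 1.3]]


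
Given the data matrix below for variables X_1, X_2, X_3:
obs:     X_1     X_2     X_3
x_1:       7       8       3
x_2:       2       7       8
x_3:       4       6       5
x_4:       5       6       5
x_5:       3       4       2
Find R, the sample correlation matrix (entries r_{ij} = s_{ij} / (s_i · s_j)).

Step 1 — column means:
  mean(X_1) = (7 + 2 + 4 + 5 + 3) / 5 = 21/5 = 4.2
  mean(X_2) = (8 + 7 + 6 + 6 + 4) / 5 = 31/5 = 6.2
  mean(X_3) = (3 + 8 + 5 + 5 + 2) / 5 = 23/5 = 4.6

Step 2 — sample variances and covariances s[i,j] = (1/(n-1)) · Σ_k (x_{k,i} - mean_i) · (x_{k,j} - mean_j), with n-1 = 4:
  s[X_1,X_1] = ((2.8)·(2.8) + (-2.2)·(-2.2) + (-0.2)·(-0.2) + (0.8)·(0.8) + (-1.2)·(-1.2)) / 4 = 14.8/4 = 3.7
  s[X_1,X_2] = ((2.8)·(1.8) + (-2.2)·(0.8) + (-0.2)·(-0.2) + (0.8)·(-0.2) + (-1.2)·(-2.2)) / 4 = 5.8/4 = 1.45
  s[X_1,X_3] = ((2.8)·(-1.6) + (-2.2)·(3.4) + (-0.2)·(0.4) + (0.8)·(0.4) + (-1.2)·(-2.6)) / 4 = -8.6/4 = -2.15
  s[X_2,X_2] = ((1.8)·(1.8) + (0.8)·(0.8) + (-0.2)·(-0.2) + (-0.2)·(-0.2) + (-2.2)·(-2.2)) / 4 = 8.8/4 = 2.2
  s[X_2,X_3] = ((1.8)·(-1.6) + (0.8)·(3.4) + (-0.2)·(0.4) + (-0.2)·(0.4) + (-2.2)·(-2.6)) / 4 = 5.4/4 = 1.35
  s[X_3,X_3] = ((-1.6)·(-1.6) + (3.4)·(3.4) + (0.4)·(0.4) + (0.4)·(0.4) + (-2.6)·(-2.6)) / 4 = 21.2/4 = 5.3
  Sample standard deviations s_i = √(s[i,i]):
  s(X_1) = √(3.7) = 1.9235
  s(X_2) = √(2.2) = 1.4832
  s(X_3) = √(5.3) = 2.3022

Step 3 — r_{ij} = s_{ij} / (s_i · s_j):
  r[X_1,X_1] = 1 (diagonal).
  r[X_1,X_2] = 1.45 / (1.9235 · 1.4832) = 1.45 / 2.8531 = 0.5082
  r[X_1,X_3] = -2.15 / (1.9235 · 2.3022) = -2.15 / 4.4283 = -0.4855
  r[X_2,X_2] = 1 (diagonal).
  r[X_2,X_3] = 1.35 / (1.4832 · 2.3022) = 1.35 / 3.4147 = 0.3954
  r[X_3,X_3] = 1 (diagonal).

R is symmetric with unit diagonal. Assembling:

R = [[1, 0.5082, -0.4855],
 [0.5082, 1, 0.3954],
 [-0.4855, 0.3954, 1]]


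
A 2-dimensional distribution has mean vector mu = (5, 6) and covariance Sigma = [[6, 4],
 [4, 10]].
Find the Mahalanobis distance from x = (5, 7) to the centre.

Step 1 — centre the observation: (x - mu) = (0, 1).

Step 2 — invert Sigma. det(Sigma) = 6·10 - (4)² = 44.
  Sigma^{-1} = (1/det) · [[d, -b], [-b, a]] = [[0.2273, -0.0909],
 [-0.0909, 0.1364]].

Step 3 — form the quadratic (x - mu)^T · Sigma^{-1} · (x - mu):
  Sigma^{-1} · (x - mu) = (-0.0909, 0.1364).
  (x - mu)^T · [Sigma^{-1} · (x - mu)] = (0)·(-0.0909) + (1)·(0.1364) = 0.1364.

Step 4 — take square root: d = √(0.1364) ≈ 0.3693.

d(x, mu) = √(0.1364) ≈ 0.3693


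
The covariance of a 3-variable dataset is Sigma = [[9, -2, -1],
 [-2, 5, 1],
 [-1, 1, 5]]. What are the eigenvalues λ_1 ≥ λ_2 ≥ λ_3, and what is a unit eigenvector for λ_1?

Step 1 — characteristic polynomial p(λ) = det(λI - Sigma) = λ³ - tr·λ² + c_1·λ - det, where tr = trace, c_1 = sum of the principal 2×2 minors, det = det(Sigma):
  tr = 9 + 5 + 5 = 19,
  c_1 = (9·5 - (-2)²) + (9·5 - (-1)²) + (5·5 - (1)²) = 41 + 44 + 24 = 109,
  det = 9·(5·5 - (1)²) - (-2)·((-2)·5 - (1)·(-1)) + (-1)·((-2)·(1) - 5·(-1)) = 9·(24) - (-2)·(-9) + (-1)·(3) = 195.
  So p(λ) = λ³ - 19λ² + 109λ - 195.
Step 2 — look for an integer root (rational root theorem: any rational root is an integer divisor of 195). Testing λ = 5:
  p(5) = 125 - 475 + 545 - 195 = 0  ✓
  Dividing out (λ - 5): p(λ) = (λ - 5)(λ² - 14λ + 39).
Step 3 — remaining eigenvalues from the quadratic λ² - 14λ + 39 = 0:
  Δ = 14² - 4·39 = 196 - 156 = 40,  λ = (14 ± √40)/2 = (14 ± 6.3246)/2 ≈ 10.1623 or 3.8377.
  Sorted: λ_1 = 10.1623,  λ_2 = 5,  λ_3 = 3.8377  (check: sum = 19 = tr ✓).

Step 4 — unit eigenvector for λ_1 ≈ 10.1623: v spans the null space of (Sigma - λ_1 I), whose rows are
  r_1 = (-1.1623, -2, -1),  r_2 = (-2, -5.1623, 1),  r_3 = (-1, 1, -5.1623).
  v is orthogonal to every row, so take v ∝ r_1 × r_2 = ((-2)·(1) - (-1)·(-5.1623), (-1)·(-2) - (-1.1623)·(1), (-1.1623)·(-5.1623) - (-2)·(-2)) ≈ (-7.1623, 3.1623, 2).
  Rescale (multiply by -1 so the first nonzero entry is positive): u = (7.1623, -3.1623, -2).
  ||u|| = √((7.1623)² + (-3.1623)² + (-2)²) = √(65.2982) ≈ 8.0807,  v_1 = u/||u|| ≈ (0.8863, -0.3913, -0.2475) (||v_1|| = 1).

λ_1 = 10.1623,  λ_2 = 5,  λ_3 = 3.8377;  v_1 ≈ (0.8863, -0.3913, -0.2475)


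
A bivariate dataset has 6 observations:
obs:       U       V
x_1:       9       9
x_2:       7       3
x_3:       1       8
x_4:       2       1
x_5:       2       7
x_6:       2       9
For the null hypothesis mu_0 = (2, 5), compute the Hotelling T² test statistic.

Step 1 — sample mean vector:
  mean(U) = (9 + 7 + 1 + 2 + 2 + 2) / 6 = 23/6 = 3.8333
  mean(V) = (9 + 3 + 8 + 1 + 7 + 9) / 6 = 37/6 = 6.1667
  x̄ = (3.8333, 6.1667),  deviation x̄ - mu_0 = (3.8333, 6.1667) - (2, 5) = (1.8333, 1.1667).

Step 2 — sample covariance matrix, S[i,j] = (1/(n-1)) · Σ_k (x_{k,i} - mean_i) · (x_{k,j} - mean_j), divisor n-1 = 5:
  S[U,U] = ((5.1667)·(5.1667) + (3.1667)·(3.1667) + (-2.8333)·(-2.8333) + (-1.8333)·(-1.8333) + (-1.8333)·(-1.8333) + (-1.8333)·(-1.8333)) / 5 = 54.8333/5 = 10.9667
  S[U,V] = ((5.1667)·(2.8333) + (3.1667)·(-3.1667) + (-2.8333)·(1.8333) + (-1.8333)·(-5.1667) + (-1.8333)·(0.8333) + (-1.8333)·(2.8333)) / 5 = 2.1667/5 = 0.4333
  S[V,V] = ((2.8333)·(2.8333) + (-3.1667)·(-3.1667) + (1.8333)·(1.8333) + (-5.1667)·(-5.1667) + (0.8333)·(0.8333) + (2.8333)·(2.8333)) / 5 = 56.8333/5 = 11.3667
  S = [[10.9667, 0.4333],
 [0.4333, 11.3667]].

Step 3 — invert S. det(S) = 10.9667·11.3667 - (0.4333)² = 124.4667.
  S^{-1} = (1/det) · [[d, -b], [-b, a]] = [[0.0913, -0.0035],
 [-0.0035, 0.0881]].

Step 4 — quadratic form (x̄ - mu_0)^T · S^{-1} · (x̄ - mu_0):
  S^{-1} · (x̄ - mu_0) = (0.1634, 0.0964),
  (x̄ - mu_0)^T · [...] = (1.8333)·(0.1634) + (1.1667)·(0.0964) = 0.412.

Step 5 — scale by n: T² = 6 · 0.412 = 2.4719.

T² ≈ 2.4719


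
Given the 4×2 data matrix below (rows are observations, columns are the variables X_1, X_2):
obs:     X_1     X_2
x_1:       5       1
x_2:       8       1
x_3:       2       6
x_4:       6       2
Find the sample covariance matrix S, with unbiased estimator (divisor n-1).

Step 1 — column means:
  mean(X_1) = (5 + 8 + 2 + 6) / 4 = 21/4 = 5.25
  mean(X_2) = (1 + 1 + 6 + 2) / 4 = 10/4 = 2.5

Step 2 — sample covariance S[i,j] = (1/(n-1)) · Σ_k (x_{k,i} - mean_i) · (x_{k,j} - mean_j), with n-1 = 3.
  S[X_1,X_1] = ((-0.25)·(-0.25) + (2.75)·(2.75) + (-3.25)·(-3.25) + (0.75)·(0.75)) / 3 = 18.75/3 = 6.25
  S[X_1,X_2] = ((-0.25)·(-1.5) + (2.75)·(-1.5) + (-3.25)·(3.5) + (0.75)·(-0.5)) / 3 = -15.5/3 = -5.1667
  S[X_2,X_2] = ((-1.5)·(-1.5) + (-1.5)·(-1.5) + (3.5)·(3.5) + (-0.5)·(-0.5)) / 3 = 17/3 = 5.6667

S is symmetric (S[j,i] = S[i,j]). Assembling:

S = [[6.25, -5.1667],
 [-5.1667, 5.6667]]


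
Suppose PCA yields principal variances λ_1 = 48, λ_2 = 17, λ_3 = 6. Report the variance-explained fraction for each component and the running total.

Step 1 — total variance = trace(Sigma) = Σ λ_i = 48 + 17 + 6 = 71.

Step 2 — fraction explained by component i = λ_i / Σ λ:
  PC1: 48/71 = 0.6761
  PC2: 17/71 = 0.2394
  PC3: 6/71 = 0.0845

Step 3 — cumulative fraction after k components = (λ_1 + ... + λ_k) / Σ λ:
  k = 1: 48/71 = 0.6761
  k = 2: (48 + 17)/71 = 65/71 = 0.9155
  k = 3: (48 + 17 + 6)/71 = 71/71 = 1

Summary (fraction, with percent):

explained: PC1 0.6761 (67.61%), PC2 0.2394 (23.94%), PC3 0.0845 (8.45%);  cumulative: 0.6761, 0.9155, 1


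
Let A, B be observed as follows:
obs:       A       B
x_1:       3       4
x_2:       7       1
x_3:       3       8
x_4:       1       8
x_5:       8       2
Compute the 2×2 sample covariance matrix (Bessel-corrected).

Step 1 — column means:
  mean(A) = (3 + 7 + 3 + 1 + 8) / 5 = 22/5 = 4.4
  mean(B) = (4 + 1 + 8 + 8 + 2) / 5 = 23/5 = 4.6

Step 2 — sample covariance S[i,j] = (1/(n-1)) · Σ_k (x_{k,i} - mean_i) · (x_{k,j} - mean_j), with n-1 = 4.
  S[A,A] = ((-1.4)·(-1.4) + (2.6)·(2.6) + (-1.4)·(-1.4) + (-3.4)·(-3.4) + (3.6)·(3.6)) / 4 = 35.2/4 = 8.8
  S[A,B] = ((-1.4)·(-0.6) + (2.6)·(-3.6) + (-1.4)·(3.4) + (-3.4)·(3.4) + (3.6)·(-2.6)) / 4 = -34.2/4 = -8.55
  S[B,B] = ((-0.6)·(-0.6) + (-3.6)·(-3.6) + (3.4)·(3.4) + (3.4)·(3.4) + (-2.6)·(-2.6)) / 4 = 43.2/4 = 10.8

S is symmetric (S[j,i] = S[i,j]). Assembling:

S = [[8.8, -8.55],
 [-8.55, 10.8]]


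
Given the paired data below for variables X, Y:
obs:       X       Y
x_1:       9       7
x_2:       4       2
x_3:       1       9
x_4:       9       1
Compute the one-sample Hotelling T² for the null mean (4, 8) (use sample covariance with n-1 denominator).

Step 1 — sample mean vector:
  mean(X) = (9 + 4 + 1 + 9) / 4 = 23/4 = 5.75
  mean(Y) = (7 + 2 + 9 + 1) / 4 = 19/4 = 4.75
  x̄ = (5.75, 4.75),  deviation x̄ - mu_0 = (5.75, 4.75) - (4, 8) = (1.75, -3.25).

Step 2 — sample covariance matrix, S[i,j] = (1/(n-1)) · Σ_k (x_{k,i} - mean_i) · (x_{k,j} - mean_j), divisor n-1 = 3:
  S[X,X] = ((3.25)·(3.25) + (-1.75)·(-1.75) + (-4.75)·(-4.75) + (3.25)·(3.25)) / 3 = 46.75/3 = 15.5833
  S[X,Y] = ((3.25)·(2.25) + (-1.75)·(-2.75) + (-4.75)·(4.25) + (3.25)·(-3.75)) / 3 = -20.25/3 = -6.75
  S[Y,Y] = ((2.25)·(2.25) + (-2.75)·(-2.75) + (4.25)·(4.25) + (-3.75)·(-3.75)) / 3 = 44.75/3 = 14.9167
  S = [[15.5833, -6.75],
 [-6.75, 14.9167]].

Step 3 — invert S. det(S) = 15.5833·14.9167 - (-6.75)² = 186.8889.
  S^{-1} = (1/det) · [[d, -b], [-b, a]] = [[0.0798, 0.0361],
 [0.0361, 0.0834]].

Step 4 — quadratic form (x̄ - mu_0)^T · S^{-1} · (x̄ - mu_0):
  S^{-1} · (x̄ - mu_0) = (0.0223, -0.2078),
  (x̄ - mu_0)^T · [...] = (1.75)·(0.0223) + (-3.25)·(-0.2078) = 0.7143.

Step 5 — scale by n: T² = 4 · 0.7143 = 2.8573.

T² ≈ 2.8573


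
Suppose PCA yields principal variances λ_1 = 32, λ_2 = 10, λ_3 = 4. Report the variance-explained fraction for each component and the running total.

Step 1 — total variance = trace(Sigma) = Σ λ_i = 32 + 10 + 4 = 46.

Step 2 — fraction explained by component i = λ_i / Σ λ:
  PC1: 32/46 = 0.6957
  PC2: 10/46 = 0.2174
  PC3: 4/46 = 0.087

Step 3 — cumulative fraction after k components = (λ_1 + ... + λ_k) / Σ λ:
  k = 1: 32/46 = 0.6957
  k = 2: (32 + 10)/46 = 42/46 = 0.913
  k = 3: (32 + 10 + 4)/46 = 46/46 = 1

Summary (fraction, with percent):

explained: PC1 0.6957 (69.57%), PC2 0.2174 (21.74%), PC3 0.087 (8.7%);  cumulative: 0.6957, 0.913, 1


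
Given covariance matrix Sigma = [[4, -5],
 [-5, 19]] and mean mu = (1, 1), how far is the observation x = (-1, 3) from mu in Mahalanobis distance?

Step 1 — centre the observation: (x - mu) = (-2, 2).

Step 2 — invert Sigma. det(Sigma) = 4·19 - (-5)² = 51.
  Sigma^{-1} = (1/det) · [[d, -b], [-b, a]] = [[0.3725, 0.098],
 [0.098, 0.0784]].

Step 3 — form the quadratic (x - mu)^T · Sigma^{-1} · (x - mu):
  Sigma^{-1} · (x - mu) = (-0.549, -0.0392).
  (x - mu)^T · [Sigma^{-1} · (x - mu)] = (-2)·(-0.549) + (2)·(-0.0392) = 1.0196.

Step 4 — take square root: d = √(1.0196) ≈ 1.0098.

d(x, mu) = √(1.0196) ≈ 1.0098


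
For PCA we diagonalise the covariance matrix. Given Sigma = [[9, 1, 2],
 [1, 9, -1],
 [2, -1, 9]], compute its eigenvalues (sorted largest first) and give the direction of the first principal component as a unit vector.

Step 1 — characteristic polynomial p(λ) = det(λI - Sigma) = λ³ - tr·λ² + c_1·λ - det, where tr = trace, c_1 = sum of the principal 2×2 minors, det = det(Sigma):
  tr = 9 + 9 + 9 = 27,
  c_1 = (9·9 - (1)²) + (9·9 - (2)²) + (9·9 - (-1)²) = 80 + 77 + 80 = 237,
  det = 9·(9·9 - (-1)²) - (1)·((1)·9 - (-1)·(2)) + (2)·((1)·(-1) - 9·(2)) = 9·(80) - (1)·(11) + (2)·(-19) = 671.
  So p(λ) = λ³ - 27λ² + 237λ - 671.
Step 2 — look for an integer root (rational root theorem: any rational root is an integer divisor of 671). Testing λ = 11:
  p(11) = 1331 - 3267 + 2607 - 671 = 0  ✓
  Dividing out (λ - 11): p(λ) = (λ - 11)(λ² - 16λ + 61).
Step 3 — remaining eigenvalues from the quadratic λ² - 16λ + 61 = 0:
  Δ = 16² - 4·61 = 256 - 244 = 12,  λ = (16 ± √12)/2 = (16 ± 3.4641)/2 ≈ 9.7321 or 6.2679.
  Sorted: λ_1 = 11,  λ_2 = 9.7321,  λ_3 = 6.2679  (check: sum = 27 = tr ✓).

Step 4 — unit eigenvector for λ_1 = 11: v spans the null space of (Sigma - λ_1 I), whose rows are
  r_1 = (-2, 1, 2),  r_2 = (1, -2, -1),  r_3 = (2, -1, -2).
  v is orthogonal to every row, so take v ∝ r_1 × r_2 = ((1)·(-1) - (2)·(-2), (2)·(1) - (-2)·(-1), (-2)·(-2) - (1)·(1)) = (3, 0, 3).
  Rescale (divide by 3): u = (1, 0, 1).
  ||u|| = √((1)² + (0)² + (1)²) = √(2) ≈ 1.4142,  v_1 = u/||u|| ≈ (0.7071, 0, 0.7071) (||v_1|| = 1).

λ_1 = 11,  λ_2 = 9.7321,  λ_3 = 6.2679;  v_1 ≈ (0.7071, 0, 0.7071)


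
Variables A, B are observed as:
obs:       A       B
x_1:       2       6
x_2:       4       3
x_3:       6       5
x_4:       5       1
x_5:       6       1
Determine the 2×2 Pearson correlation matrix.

Step 1 — column means:
  mean(A) = (2 + 4 + 6 + 5 + 6) / 5 = 23/5 = 4.6
  mean(B) = (6 + 3 + 5 + 1 + 1) / 5 = 16/5 = 3.2

Step 2 — sample variances and covariances s[i,j] = (1/(n-1)) · Σ_k (x_{k,i} - mean_i) · (x_{k,j} - mean_j), with n-1 = 4:
  s[A,A] = ((-2.6)·(-2.6) + (-0.6)·(-0.6) + (1.4)·(1.4) + (0.4)·(0.4) + (1.4)·(1.4)) / 4 = 11.2/4 = 2.8
  s[A,B] = ((-2.6)·(2.8) + (-0.6)·(-0.2) + (1.4)·(1.8) + (0.4)·(-2.2) + (1.4)·(-2.2)) / 4 = -8.6/4 = -2.15
  s[B,B] = ((2.8)·(2.8) + (-0.2)·(-0.2) + (1.8)·(1.8) + (-2.2)·(-2.2) + (-2.2)·(-2.2)) / 4 = 20.8/4 = 5.2
  Sample standard deviations s_i = √(s[i,i]):
  s(A) = √(2.8) = 1.6733
  s(B) = √(5.2) = 2.2804

Step 3 — r_{ij} = s_{ij} / (s_i · s_j):
  r[A,A] = 1 (diagonal).
  r[A,B] = -2.15 / (1.6733 · 2.2804) = -2.15 / 3.8158 = -0.5635
  r[B,B] = 1 (diagonal).

R is symmetric with unit diagonal. Assembling:

R = [[1, -0.5635],
 [-0.5635, 1]]


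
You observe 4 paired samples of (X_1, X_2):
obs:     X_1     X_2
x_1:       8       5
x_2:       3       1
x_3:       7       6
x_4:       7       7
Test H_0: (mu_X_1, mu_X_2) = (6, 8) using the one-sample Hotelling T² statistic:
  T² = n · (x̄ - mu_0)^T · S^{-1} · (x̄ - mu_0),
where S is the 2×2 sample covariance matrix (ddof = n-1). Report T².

Step 1 — sample mean vector:
  mean(X_1) = (8 + 3 + 7 + 7) / 4 = 25/4 = 6.25
  mean(X_2) = (5 + 1 + 6 + 7) / 4 = 19/4 = 4.75
  x̄ = (6.25, 4.75),  deviation x̄ - mu_0 = (6.25, 4.75) - (6, 8) = (0.25, -3.25).

Step 2 — sample covariance matrix, S[i,j] = (1/(n-1)) · Σ_k (x_{k,i} - mean_i) · (x_{k,j} - mean_j), divisor n-1 = 3:
  S[X_1,X_1] = ((1.75)·(1.75) + (-3.25)·(-3.25) + (0.75)·(0.75) + (0.75)·(0.75)) / 3 = 14.75/3 = 4.9167
  S[X_1,X_2] = ((1.75)·(0.25) + (-3.25)·(-3.75) + (0.75)·(1.25) + (0.75)·(2.25)) / 3 = 15.25/3 = 5.0833
  S[X_2,X_2] = ((0.25)·(0.25) + (-3.75)·(-3.75) + (1.25)·(1.25) + (2.25)·(2.25)) / 3 = 20.75/3 = 6.9167
  S = [[4.9167, 5.0833],
 [5.0833, 6.9167]].

Step 3 — invert S. det(S) = 4.9167·6.9167 - (5.0833)² = 8.1667.
  S^{-1} = (1/det) · [[d, -b], [-b, a]] = [[0.8469, -0.6224],
 [-0.6224, 0.602]].

Step 4 — quadratic form (x̄ - mu_0)^T · S^{-1} · (x̄ - mu_0):
  S^{-1} · (x̄ - mu_0) = (2.2347, -2.1122),
  (x̄ - mu_0)^T · [...] = (0.25)·(2.2347) + (-3.25)·(-2.1122) = 7.4235.

Step 5 — scale by n: T² = 4 · 7.4235 = 29.6939.

T² ≈ 29.6939


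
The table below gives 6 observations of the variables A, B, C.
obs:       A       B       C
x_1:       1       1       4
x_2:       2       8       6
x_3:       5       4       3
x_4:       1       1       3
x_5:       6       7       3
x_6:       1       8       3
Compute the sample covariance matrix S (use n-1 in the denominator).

Step 1 — column means:
  mean(A) = (1 + 2 + 5 + 1 + 6 + 1) / 6 = 16/6 = 2.6667
  mean(B) = (1 + 8 + 4 + 1 + 7 + 8) / 6 = 29/6 = 4.8333
  mean(C) = (4 + 6 + 3 + 3 + 3 + 3) / 6 = 22/6 = 3.6667

Step 2 — sample covariance S[i,j] = (1/(n-1)) · Σ_k (x_{k,i} - mean_i) · (x_{k,j} - mean_j), with n-1 = 5.
  S[A,A] = ((-1.6667)·(-1.6667) + (-0.6667)·(-0.6667) + (2.3333)·(2.3333) + (-1.6667)·(-1.6667) + (3.3333)·(3.3333) + (-1.6667)·(-1.6667)) / 5 = 25.3333/5 = 5.0667
  S[A,B] = ((-1.6667)·(-3.8333) + (-0.6667)·(3.1667) + (2.3333)·(-0.8333) + (-1.6667)·(-3.8333) + (3.3333)·(2.1667) + (-1.6667)·(3.1667)) / 5 = 10.6667/5 = 2.1333
  S[A,C] = ((-1.6667)·(0.3333) + (-0.6667)·(2.3333) + (2.3333)·(-0.6667) + (-1.6667)·(-0.6667) + (3.3333)·(-0.6667) + (-1.6667)·(-0.6667)) / 5 = -3.6667/5 = -0.7333
  S[B,B] = ((-3.8333)·(-3.8333) + (3.1667)·(3.1667) + (-0.8333)·(-0.8333) + (-3.8333)·(-3.8333) + (2.1667)·(2.1667) + (3.1667)·(3.1667)) / 5 = 54.8333/5 = 10.9667
  S[B,C] = ((-3.8333)·(0.3333) + (3.1667)·(2.3333) + (-0.8333)·(-0.6667) + (-3.8333)·(-0.6667) + (2.1667)·(-0.6667) + (3.1667)·(-0.6667)) / 5 = 5.6667/5 = 1.1333
  S[C,C] = ((0.3333)·(0.3333) + (2.3333)·(2.3333) + (-0.6667)·(-0.6667) + (-0.6667)·(-0.6667) + (-0.6667)·(-0.6667) + (-0.6667)·(-0.6667)) / 5 = 7.3333/5 = 1.4667

S is symmetric (S[j,i] = S[i,j]). Assembling:

S = [[5.0667, 2.1333, -0.7333],
 [2.1333, 10.9667, 1.1333],
 [-0.7333, 1.1333, 1.4667]]


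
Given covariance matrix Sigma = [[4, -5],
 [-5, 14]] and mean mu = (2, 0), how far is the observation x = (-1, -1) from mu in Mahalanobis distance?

Step 1 — centre the observation: (x - mu) = (-3, -1).

Step 2 — invert Sigma. det(Sigma) = 4·14 - (-5)² = 31.
  Sigma^{-1} = (1/det) · [[d, -b], [-b, a]] = [[0.4516, 0.1613],
 [0.1613, 0.129]].

Step 3 — form the quadratic (x - mu)^T · Sigma^{-1} · (x - mu):
  Sigma^{-1} · (x - mu) = (-1.5161, -0.6129).
  (x - mu)^T · [Sigma^{-1} · (x - mu)] = (-3)·(-1.5161) + (-1)·(-0.6129) = 5.1613.

Step 4 — take square root: d = √(5.1613) ≈ 2.2718.

d(x, mu) = √(5.1613) ≈ 2.2718


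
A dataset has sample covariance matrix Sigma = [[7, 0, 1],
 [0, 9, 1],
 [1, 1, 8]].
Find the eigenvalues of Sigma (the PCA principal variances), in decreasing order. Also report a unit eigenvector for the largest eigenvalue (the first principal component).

Step 1 — characteristic polynomial p(λ) = det(λI - Sigma) = λ³ - tr·λ² + c_1·λ - det, where tr = trace, c_1 = sum of the principal 2×2 minors, det = det(Sigma):
  tr = 7 + 9 + 8 = 24,
  c_1 = (7·9 - (0)²) + (7·8 - (1)²) + (9·8 - (1)²) = 63 + 55 + 71 = 189,
  det = 7·(9·8 - (1)²) - (0)·((0)·8 - (1)·(1)) + (1)·((0)·(1) - 9·(1)) = 7·(71) - (0)·(-1) + (1)·(-9) = 488.
  So p(λ) = λ³ - 24λ² + 189λ - 488.
Step 2 — look for an integer root (rational root theorem: any rational root is an integer divisor of 488). Testing λ = 8:
  p(8) = 512 - 1536 + 1512 - 488 = 0  ✓
  Dividing out (λ - 8): p(λ) = (λ - 8)(λ² - 16λ + 61).
Step 3 — remaining eigenvalues from the quadratic λ² - 16λ + 61 = 0:
  Δ = 16² - 4·61 = 256 - 244 = 12,  λ = (16 ± √12)/2 = (16 ± 3.4641)/2 ≈ 9.7321 or 6.2679.
  Sorted: λ_1 = 9.7321,  λ_2 = 8,  λ_3 = 6.2679  (check: sum = 24 = tr ✓).

Step 4 — unit eigenvector for λ_1 ≈ 9.7321: v spans the null space of (Sigma - λ_1 I), whose rows are
  r_1 = (-2.7321, 0, 1),  r_2 = (0, -0.7321, 1),  r_3 = (1, 1, -1.7321).
  v is orthogonal to every row, so take v ∝ r_1 × r_2 = ((0)·(1) - (1)·(-0.7321), (1)·(0) - (-2.7321)·(1), (-2.7321)·(-0.7321) - (0)·(0)) ≈ (0.7321, 2.7321, 2).
  Let u = (0.7321, 2.7321, 2).
  ||u|| = √((0.7321)² + (2.7321)² + (2)²) = √(12) ≈ 3.4641,  v_1 = u/||u|| ≈ (0.2113, 0.7887, 0.5774) (||v_1|| = 1).

λ_1 = 9.7321,  λ_2 = 8,  λ_3 = 6.2679;  v_1 ≈ (0.2113, 0.7887, 0.5774)


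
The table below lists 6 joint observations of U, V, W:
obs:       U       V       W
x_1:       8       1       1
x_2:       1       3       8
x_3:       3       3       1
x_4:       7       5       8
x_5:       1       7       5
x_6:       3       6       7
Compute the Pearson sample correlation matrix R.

Step 1 — column means:
  mean(U) = (8 + 1 + 3 + 7 + 1 + 3) / 6 = 23/6 = 3.8333
  mean(V) = (1 + 3 + 3 + 5 + 7 + 6) / 6 = 25/6 = 4.1667
  mean(W) = (1 + 8 + 1 + 8 + 5 + 7) / 6 = 30/6 = 5

Step 2 — sample variances and covariances s[i,j] = (1/(n-1)) · Σ_k (x_{k,i} - mean_i) · (x_{k,j} - mean_j), with n-1 = 5:
  s[U,U] = ((4.1667)·(4.1667) + (-2.8333)·(-2.8333) + (-0.8333)·(-0.8333) + (3.1667)·(3.1667) + (-2.8333)·(-2.8333) + (-0.8333)·(-0.8333)) / 5 = 44.8333/5 = 8.9667
  s[U,V] = ((4.1667)·(-3.1667) + (-2.8333)·(-1.1667) + (-0.8333)·(-1.1667) + (3.1667)·(0.8333) + (-2.8333)·(2.8333) + (-0.8333)·(1.8333)) / 5 = -15.8333/5 = -3.1667
  s[U,W] = ((4.1667)·(-4) + (-2.8333)·(3) + (-0.8333)·(-4) + (3.1667)·(3) + (-2.8333)·(0) + (-0.8333)·(2)) / 5 = -14/5 = -2.8
  s[V,V] = ((-3.1667)·(-3.1667) + (-1.1667)·(-1.1667) + (-1.1667)·(-1.1667) + (0.8333)·(0.8333) + (2.8333)·(2.8333) + (1.8333)·(1.8333)) / 5 = 24.8333/5 = 4.9667
  s[V,W] = ((-3.1667)·(-4) + (-1.1667)·(3) + (-1.1667)·(-4) + (0.8333)·(3) + (2.8333)·(0) + (1.8333)·(2)) / 5 = 20/5 = 4
  s[W,W] = ((-4)·(-4) + (3)·(3) + (-4)·(-4) + (3)·(3) + (0)·(0) + (2)·(2)) / 5 = 54/5 = 10.8
  Sample standard deviations s_i = √(s[i,i]):
  s(U) = √(8.9667) = 2.9944
  s(V) = √(4.9667) = 2.2286
  s(W) = √(10.8) = 3.2863

Step 3 — r_{ij} = s_{ij} / (s_i · s_j):
  r[U,U] = 1 (diagonal).
  r[U,V] = -3.1667 / (2.9944 · 2.2286) = -3.1667 / 6.6734 = -0.4745
  r[U,W] = -2.8 / (2.9944 · 3.2863) = -2.8 / 9.8407 = -0.2845
  r[V,V] = 1 (diagonal).
  r[V,W] = 4 / (2.2286 · 3.2863) = 4 / 7.3239 = 0.5462
  r[W,W] = 1 (diagonal).

R is symmetric with unit diagonal. Assembling:

R = [[1, -0.4745, -0.2845],
 [-0.4745, 1, 0.5462],
 [-0.2845, 0.5462, 1]]


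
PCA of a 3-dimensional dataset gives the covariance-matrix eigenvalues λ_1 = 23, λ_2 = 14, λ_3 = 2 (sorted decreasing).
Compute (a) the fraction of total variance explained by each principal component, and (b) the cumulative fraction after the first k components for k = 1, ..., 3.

Step 1 — total variance = trace(Sigma) = Σ λ_i = 23 + 14 + 2 = 39.

Step 2 — fraction explained by component i = λ_i / Σ λ:
  PC1: 23/39 = 0.5897
  PC2: 14/39 = 0.359
  PC3: 2/39 = 0.0513

Step 3 — cumulative fraction after k components = (λ_1 + ... + λ_k) / Σ λ:
  k = 1: 23/39 = 0.5897
  k = 2: (23 + 14)/39 = 37/39 = 0.9487
  k = 3: (23 + 14 + 2)/39 = 39/39 = 1

Summary (fraction, with percent):

explained: PC1 0.5897 (58.97%), PC2 0.359 (35.9%), PC3 0.0513 (5.13%);  cumulative: 0.5897, 0.9487, 1


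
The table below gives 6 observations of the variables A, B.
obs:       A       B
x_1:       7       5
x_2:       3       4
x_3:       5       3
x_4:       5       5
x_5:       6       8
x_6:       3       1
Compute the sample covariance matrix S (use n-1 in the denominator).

Step 1 — column means:
  mean(A) = (7 + 3 + 5 + 5 + 6 + 3) / 6 = 29/6 = 4.8333
  mean(B) = (5 + 4 + 3 + 5 + 8 + 1) / 6 = 26/6 = 4.3333

Step 2 — sample covariance S[i,j] = (1/(n-1)) · Σ_k (x_{k,i} - mean_i) · (x_{k,j} - mean_j), with n-1 = 5.
  S[A,A] = ((2.1667)·(2.1667) + (-1.8333)·(-1.8333) + (0.1667)·(0.1667) + (0.1667)·(0.1667) + (1.1667)·(1.1667) + (-1.8333)·(-1.8333)) / 5 = 12.8333/5 = 2.5667
  S[A,B] = ((2.1667)·(0.6667) + (-1.8333)·(-0.3333) + (0.1667)·(-1.3333) + (0.1667)·(0.6667) + (1.1667)·(3.6667) + (-1.8333)·(-3.3333)) / 5 = 12.3333/5 = 2.4667
  S[B,B] = ((0.6667)·(0.6667) + (-0.3333)·(-0.3333) + (-1.3333)·(-1.3333) + (0.6667)·(0.6667) + (3.6667)·(3.6667) + (-3.3333)·(-3.3333)) / 5 = 27.3333/5 = 5.4667

S is symmetric (S[j,i] = S[i,j]). Assembling:

S = [[2.5667, 2.4667],
 [2.4667, 5.4667]]


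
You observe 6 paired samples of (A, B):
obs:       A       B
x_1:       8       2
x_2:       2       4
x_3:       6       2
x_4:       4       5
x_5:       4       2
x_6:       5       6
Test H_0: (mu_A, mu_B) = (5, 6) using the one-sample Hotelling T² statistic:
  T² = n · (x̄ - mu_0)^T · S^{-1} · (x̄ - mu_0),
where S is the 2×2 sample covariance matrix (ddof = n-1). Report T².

Step 1 — sample mean vector:
  mean(A) = (8 + 2 + 6 + 4 + 4 + 5) / 6 = 29/6 = 4.8333
  mean(B) = (2 + 4 + 2 + 5 + 2 + 6) / 6 = 21/6 = 3.5
  x̄ = (4.8333, 3.5),  deviation x̄ - mu_0 = (4.8333, 3.5) - (5, 6) = (-0.1667, -2.5).

Step 2 — sample covariance matrix, S[i,j] = (1/(n-1)) · Σ_k (x_{k,i} - mean_i) · (x_{k,j} - mean_j), divisor n-1 = 5:
  S[A,A] = ((3.1667)·(3.1667) + (-2.8333)·(-2.8333) + (1.1667)·(1.1667) + (-0.8333)·(-0.8333) + (-0.8333)·(-0.8333) + (0.1667)·(0.1667)) / 5 = 20.8333/5 = 4.1667
  S[A,B] = ((3.1667)·(-1.5) + (-2.8333)·(0.5) + (1.1667)·(-1.5) + (-0.8333)·(1.5) + (-0.8333)·(-1.5) + (0.1667)·(2.5)) / 5 = -7.5/5 = -1.5
  S[B,B] = ((-1.5)·(-1.5) + (0.5)·(0.5) + (-1.5)·(-1.5) + (1.5)·(1.5) + (-1.5)·(-1.5) + (2.5)·(2.5)) / 5 = 15.5/5 = 3.1
  S = [[4.1667, -1.5],
 [-1.5, 3.1]].

Step 3 — invert S. det(S) = 4.1667·3.1 - (-1.5)² = 10.6667.
  S^{-1} = (1/det) · [[d, -b], [-b, a]] = [[0.2906, 0.1406],
 [0.1406, 0.3906]].

Step 4 — quadratic form (x̄ - mu_0)^T · S^{-1} · (x̄ - mu_0):
  S^{-1} · (x̄ - mu_0) = (-0.4, -1),
  (x̄ - mu_0)^T · [...] = (-0.1667)·(-0.4) + (-2.5)·(-1) = 2.5667.

Step 5 — scale by n: T² = 6 · 2.5667 = 15.4.

T² ≈ 15.4


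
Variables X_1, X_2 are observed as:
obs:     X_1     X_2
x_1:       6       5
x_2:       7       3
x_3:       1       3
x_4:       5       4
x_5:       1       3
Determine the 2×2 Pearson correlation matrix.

Step 1 — column means:
  mean(X_1) = (6 + 7 + 1 + 5 + 1) / 5 = 20/5 = 4
  mean(X_2) = (5 + 3 + 3 + 4 + 3) / 5 = 18/5 = 3.6

Step 2 — sample variances and covariances s[i,j] = (1/(n-1)) · Σ_k (x_{k,i} - mean_i) · (x_{k,j} - mean_j), with n-1 = 4:
  s[X_1,X_1] = ((2)·(2) + (3)·(3) + (-3)·(-3) + (1)·(1) + (-3)·(-3)) / 4 = 32/4 = 8
  s[X_1,X_2] = ((2)·(1.4) + (3)·(-0.6) + (-3)·(-0.6) + (1)·(0.4) + (-3)·(-0.6)) / 4 = 5/4 = 1.25
  s[X_2,X_2] = ((1.4)·(1.4) + (-0.6)·(-0.6) + (-0.6)·(-0.6) + (0.4)·(0.4) + (-0.6)·(-0.6)) / 4 = 3.2/4 = 0.8
  Sample standard deviations s_i = √(s[i,i]):
  s(X_1) = √(8) = 2.8284
  s(X_2) = √(0.8) = 0.8944

Step 3 — r_{ij} = s_{ij} / (s_i · s_j):
  r[X_1,X_1] = 1 (diagonal).
  r[X_1,X_2] = 1.25 / (2.8284 · 0.8944) = 1.25 / 2.5298 = 0.4941
  r[X_2,X_2] = 1 (diagonal).

R is symmetric with unit diagonal. Assembling:

R = [[1, 0.4941],
 [0.4941, 1]]


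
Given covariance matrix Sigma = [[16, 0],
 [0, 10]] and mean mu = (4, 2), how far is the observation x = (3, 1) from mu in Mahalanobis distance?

Step 1 — centre the observation: (x - mu) = (-1, -1).

Step 2 — invert Sigma. det(Sigma) = 16·10 - (0)² = 160.
  Sigma^{-1} = (1/det) · [[d, -b], [-b, a]] = [[0.0625, 0],
 [0, 0.1]].

Step 3 — form the quadratic (x - mu)^T · Sigma^{-1} · (x - mu):
  Sigma^{-1} · (x - mu) = (-0.0625, -0.1).
  (x - mu)^T · [Sigma^{-1} · (x - mu)] = (-1)·(-0.0625) + (-1)·(-0.1) = 0.1625.

Step 4 — take square root: d = √(0.1625) ≈ 0.4031.

d(x, mu) = √(0.1625) ≈ 0.4031


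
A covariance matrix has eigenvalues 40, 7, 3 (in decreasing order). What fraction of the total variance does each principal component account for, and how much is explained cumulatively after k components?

Step 1 — total variance = trace(Sigma) = Σ λ_i = 40 + 7 + 3 = 50.

Step 2 — fraction explained by component i = λ_i / Σ λ:
  PC1: 40/50 = 0.8
  PC2: 7/50 = 0.14
  PC3: 3/50 = 0.06

Step 3 — cumulative fraction after k components = (λ_1 + ... + λ_k) / Σ λ:
  k = 1: 40/50 = 0.8
  k = 2: (40 + 7)/50 = 47/50 = 0.94
  k = 3: (40 + 7 + 3)/50 = 50/50 = 1

Summary (fraction, with percent):

explained: PC1 0.8 (80%), PC2 0.14 (14%), PC3 0.06 (6%);  cumulative: 0.8, 0.94, 1


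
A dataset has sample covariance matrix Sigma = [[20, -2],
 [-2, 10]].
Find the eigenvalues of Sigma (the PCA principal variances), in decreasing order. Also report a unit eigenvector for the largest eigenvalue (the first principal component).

Step 1 — characteristic polynomial of 2×2 Sigma:
  det(Sigma - λI) = λ² - trace · λ + det = 0.
  trace = 20 + 10 = 30, det = 20·10 - (-2)² = 196.
Step 2 — discriminant:
  Δ = trace² - 4·det = 900 - 784 = 116.
Step 3 — eigenvalues:
  λ = (trace ± √Δ)/2 = (30 ± 10.7703)/2,
  λ_1 = 20.3852,  λ_2 = 9.6148.

Step 4 — unit eigenvector for λ_1: solve (Sigma - λ_1 I)v = 0. First row:
  (20 - 20.3852)·v_x + (-2)·v_y = 0, i.e. (-0.3852)·v_x + (-2)·v_y = 0,
  so v ∝ (b, λ_1 - a) = (-2, 0.3852); multiply by -1 so the first entry is positive: u = (2, -0.3852).
  ||u|| = √((2)² + (-0.3852)²) = √(4.1484) ≈ 2.0368,
  v_1 = u/||u|| ≈ (0.982, -0.1891) (||v_1|| = 1).

λ_1 = 20.3852,  λ_2 = 9.6148;  v_1 ≈ (0.982, -0.1891)


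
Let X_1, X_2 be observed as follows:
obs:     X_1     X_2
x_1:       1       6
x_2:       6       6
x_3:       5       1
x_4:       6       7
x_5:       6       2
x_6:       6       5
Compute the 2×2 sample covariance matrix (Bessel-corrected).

Step 1 — column means:
  mean(X_1) = (1 + 6 + 5 + 6 + 6 + 6) / 6 = 30/6 = 5
  mean(X_2) = (6 + 6 + 1 + 7 + 2 + 5) / 6 = 27/6 = 4.5

Step 2 — sample covariance S[i,j] = (1/(n-1)) · Σ_k (x_{k,i} - mean_i) · (x_{k,j} - mean_j), with n-1 = 5.
  S[X_1,X_1] = ((-4)·(-4) + (1)·(1) + (0)·(0) + (1)·(1) + (1)·(1) + (1)·(1)) / 5 = 20/5 = 4
  S[X_1,X_2] = ((-4)·(1.5) + (1)·(1.5) + (0)·(-3.5) + (1)·(2.5) + (1)·(-2.5) + (1)·(0.5)) / 5 = -4/5 = -0.8
  S[X_2,X_2] = ((1.5)·(1.5) + (1.5)·(1.5) + (-3.5)·(-3.5) + (2.5)·(2.5) + (-2.5)·(-2.5) + (0.5)·(0.5)) / 5 = 29.5/5 = 5.9

S is symmetric (S[j,i] = S[i,j]). Assembling:

S = [[4, -0.8],
 [-0.8, 5.9]]


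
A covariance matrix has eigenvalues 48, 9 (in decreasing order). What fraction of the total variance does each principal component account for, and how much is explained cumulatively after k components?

Step 1 — total variance = trace(Sigma) = Σ λ_i = 48 + 9 = 57.

Step 2 — fraction explained by component i = λ_i / Σ λ:
  PC1: 48/57 = 0.8421
  PC2: 9/57 = 0.1579

Step 3 — cumulative fraction after k components = (λ_1 + ... + λ_k) / Σ λ:
  k = 1: 48/57 = 0.8421
  k = 2: (48 + 9)/57 = 57/57 = 1

Summary (fraction, with percent):

explained: PC1 0.8421 (84.21%), PC2 0.1579 (15.79%);  cumulative: 0.8421, 1


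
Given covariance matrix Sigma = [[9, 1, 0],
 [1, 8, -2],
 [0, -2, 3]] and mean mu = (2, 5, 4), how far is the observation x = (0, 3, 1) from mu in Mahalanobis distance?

Step 1 — centre the observation: (x - mu) = (-2, -2, -3).

Step 2 — invert Sigma (cofactor / det for 3×3, or solve directly):
  Sigma^{-1} = [[0.113, -0.0169, -0.0113],
 [-0.0169, 0.1525, 0.1017],
 [-0.0113, 0.1017, 0.4011]].

Step 3 — form the quadratic (x - mu)^T · Sigma^{-1} · (x - mu):
  Sigma^{-1} · (x - mu) = (-0.1582, -0.5763, -1.3842).
  (x - mu)^T · [Sigma^{-1} · (x - mu)] = (-2)·(-0.1582) + (-2)·(-0.5763) + (-3)·(-1.3842) = 5.6215.

Step 4 — take square root: d = √(5.6215) ≈ 2.371.

d(x, mu) = √(5.6215) ≈ 2.371
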